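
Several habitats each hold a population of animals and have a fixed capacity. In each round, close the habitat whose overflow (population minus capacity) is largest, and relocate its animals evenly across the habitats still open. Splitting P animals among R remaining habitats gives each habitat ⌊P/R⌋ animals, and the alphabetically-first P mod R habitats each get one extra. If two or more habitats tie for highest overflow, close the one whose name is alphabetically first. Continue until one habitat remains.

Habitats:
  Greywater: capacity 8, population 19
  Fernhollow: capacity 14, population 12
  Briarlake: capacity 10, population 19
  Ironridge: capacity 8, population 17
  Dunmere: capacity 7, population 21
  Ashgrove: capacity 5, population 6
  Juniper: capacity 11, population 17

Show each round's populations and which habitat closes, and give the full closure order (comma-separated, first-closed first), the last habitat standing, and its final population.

Round 1: Ashgrove=6 Briarlake=19 Dunmere=21 Fernhollow=12 Greywater=19 Ironridge=17 Juniper=17 → close Dunmere (overflow 14)
  21÷6 = 3 each, +1 to first 3
Round 2: Ashgrove=10 Briarlake=23 Fernhollow=16 Greywater=22 Ironridge=20 Juniper=20 → close Greywater (overflow 14)
  22÷5 = 4 each, +1 to first 2
Round 3: Ashgrove=15 Briarlake=28 Fernhollow=20 Ironridge=24 Juniper=24 → close Briarlake (overflow 18)
  28÷4 = 7 each, +1 to first 0
Round 4: Ashgrove=22 Fernhollow=27 Ironridge=31 Juniper=31 → close Ironridge (overflow 23)
  31÷3 = 10 each, +1 to first 1
Round 5: Ashgrove=33 Fernhollow=37 Juniper=41 → close Juniper (overflow 30)
  41÷2 = 20 each, +1 to first 1
Round 6: Ashgrove=54 Fernhollow=57 → close Ashgrove (overflow 49)
  54÷1 = 54 each, +1 to first 0

Closure order: Dunmere, Greywater, Briarlake, Ironridge, Juniper, Ashgrove
Last habitat: Fernhollow with 111 animals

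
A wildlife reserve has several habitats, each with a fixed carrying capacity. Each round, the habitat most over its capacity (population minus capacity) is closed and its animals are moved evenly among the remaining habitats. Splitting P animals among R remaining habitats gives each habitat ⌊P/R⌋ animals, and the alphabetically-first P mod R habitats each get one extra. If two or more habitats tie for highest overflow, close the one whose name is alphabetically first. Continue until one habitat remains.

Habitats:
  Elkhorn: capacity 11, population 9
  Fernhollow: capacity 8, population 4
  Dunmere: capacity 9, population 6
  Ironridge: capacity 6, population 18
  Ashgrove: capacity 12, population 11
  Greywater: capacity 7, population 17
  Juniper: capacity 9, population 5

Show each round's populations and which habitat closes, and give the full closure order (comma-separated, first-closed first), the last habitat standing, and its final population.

Closure order: Ironridge, Greywater, Ashgrove, Elkhorn, Dunmere, Fernhollow
Last habitat: Juniper with 70 animals

Round 1: Ashgrove=11 Dunmere=6 Elkhorn=9 Fernhollow=4 Greywater=17 Ironridge=18 Juniper=5 → close Ironridge (overflow 12)
  18÷6 = 3 each, +1 to first 0
Round 2: Ashgrove=14 Dunmere=9 Elkhorn=12 Fernhollow=7 Greywater=20 Juniper=8 → close Greywater (overflow 13)
  20÷5 = 4 each, +1 to first 0
Round 3: Ashgrove=18 Dunmere=13 Elkhorn=16 Fernhollow=11 Juniper=12 → close Ashgrove (overflow 6)
  18÷4 = 4 each, +1 to first 2
Round 4: Dunmere=18 Elkhorn=21 Fernhollow=15 Juniper=16 → close Elkhorn (overflow 10)
  21÷3 = 7 each, +1 to first 0
Round 5: Dunmere=25 Fernhollow=22 Juniper=23 → close Dunmere (overflow 16)
  25÷2 = 12 each, +1 to first 1
Round 6: Fernhollow=35 Juniper=35 → close Fernhollow (overflow 27)
  35÷1 = 35 each, +1 to first 0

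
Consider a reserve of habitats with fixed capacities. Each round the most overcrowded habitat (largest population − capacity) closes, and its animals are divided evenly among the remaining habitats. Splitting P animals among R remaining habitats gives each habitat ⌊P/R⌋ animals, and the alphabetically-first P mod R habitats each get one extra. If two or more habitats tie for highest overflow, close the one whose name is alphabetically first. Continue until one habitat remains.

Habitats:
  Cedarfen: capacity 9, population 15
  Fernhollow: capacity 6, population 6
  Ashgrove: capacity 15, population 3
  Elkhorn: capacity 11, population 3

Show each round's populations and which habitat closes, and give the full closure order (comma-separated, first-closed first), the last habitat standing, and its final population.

Round 1: Ashgrove=3 Cedarfen=15 Elkhorn=3 Fernhollow=6 → close Cedarfen (overflow 6)
  15÷3 = 5 each, +1 to first 0
Round 2: Ashgrove=8 Elkhorn=8 Fernhollow=11 → close Fernhollow (overflow 5)
  11÷2 = 5 each, +1 to first 1
Round 3: Ashgrove=14 Elkhorn=13 → close Elkhorn (overflow 2)
  13÷1 = 13 each, +1 to first 0

Closure order: Cedarfen, Fernhollow, Elkhorn
Last habitat: Ashgrove with 27 animals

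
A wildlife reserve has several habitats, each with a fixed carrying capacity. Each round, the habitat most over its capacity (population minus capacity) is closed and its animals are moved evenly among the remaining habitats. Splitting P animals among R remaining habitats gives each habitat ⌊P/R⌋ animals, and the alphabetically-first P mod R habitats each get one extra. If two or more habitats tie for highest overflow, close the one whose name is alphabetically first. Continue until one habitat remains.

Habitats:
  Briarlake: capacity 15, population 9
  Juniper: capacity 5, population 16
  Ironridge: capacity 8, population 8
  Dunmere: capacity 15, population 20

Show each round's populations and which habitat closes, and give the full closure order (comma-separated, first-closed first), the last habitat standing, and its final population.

Round 1: Briarlake=9 Dunmere=20 Ironridge=8 Juniper=16 → close Juniper (overflow 11)
  16÷3 = 5 each, +1 to first 1
Round 2: Briarlake=15 Dunmere=25 Ironridge=13 → close Dunmere (overflow 10)
  25÷2 = 12 each, +1 to first 1
Round 3: Briarlake=28 Ironridge=25 → close Ironridge (overflow 17)
  25÷1 = 25 each, +1 to first 0

Closure order: Juniper, Dunmere, Ironridge
Last habitat: Briarlake with 53 animals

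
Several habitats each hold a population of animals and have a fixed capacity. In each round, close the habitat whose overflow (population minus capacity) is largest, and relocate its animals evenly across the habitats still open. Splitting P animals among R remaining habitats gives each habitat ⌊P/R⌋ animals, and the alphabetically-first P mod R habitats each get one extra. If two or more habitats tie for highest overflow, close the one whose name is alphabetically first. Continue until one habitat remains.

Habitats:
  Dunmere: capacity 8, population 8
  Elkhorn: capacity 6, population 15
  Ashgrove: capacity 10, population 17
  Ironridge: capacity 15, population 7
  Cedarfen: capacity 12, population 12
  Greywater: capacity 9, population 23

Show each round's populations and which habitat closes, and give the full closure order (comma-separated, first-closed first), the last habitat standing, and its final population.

Closure order: Greywater, Elkhorn, Ashgrove, Cedarfen, Dunmere
Last habitat: Ironridge with 82 animals

Round 1: Ashgrove=17 Cedarfen=12 Dunmere=8 Elkhorn=15 Greywater=23 Ironridge=7 → close Greywater (overflow 14)
  23÷5 = 4 each, +1 to first 3
Round 2: Ashgrove=22 Cedarfen=17 Dunmere=13 Elkhorn=19 Ironridge=11 → close Elkhorn (overflow 13)
  19÷4 = 4 each, +1 to first 3
Round 3: Ashgrove=27 Cedarfen=22 Dunmere=18 Ironridge=15 → close Ashgrove (overflow 17)
  27÷3 = 9 each, +1 to first 0
Round 4: Cedarfen=31 Dunmere=27 Ironridge=24 → close Cedarfen (overflow 19)
  31÷2 = 15 each, +1 to first 1
Round 5: Dunmere=43 Ironridge=39 → close Dunmere (overflow 35)
  43÷1 = 43 each, +1 to first 0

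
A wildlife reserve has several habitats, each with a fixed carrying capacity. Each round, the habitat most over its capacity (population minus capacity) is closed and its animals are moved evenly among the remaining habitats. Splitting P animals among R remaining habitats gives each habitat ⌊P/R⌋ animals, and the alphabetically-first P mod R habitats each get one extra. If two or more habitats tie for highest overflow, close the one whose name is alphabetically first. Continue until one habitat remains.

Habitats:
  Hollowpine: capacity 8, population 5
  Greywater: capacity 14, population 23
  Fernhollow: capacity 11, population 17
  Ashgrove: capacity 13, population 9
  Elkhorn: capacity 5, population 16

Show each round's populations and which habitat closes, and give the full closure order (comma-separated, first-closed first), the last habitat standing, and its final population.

Round 1: Ashgrove=9 Elkhorn=16 Fernhollow=17 Greywater=23 Hollowpine=5 → close Elkhorn (overflow 11)
  16÷4 = 4 each, +1 to first 0
Round 2: Ashgrove=13 Fernhollow=21 Greywater=27 Hollowpine=9 → close Greywater (overflow 13)
  27÷3 = 9 each, +1 to first 0
Round 3: Ashgrove=22 Fernhollow=30 Hollowpine=18 → close Fernhollow (overflow 19)
  30÷2 = 15 each, +1 to first 0
Round 4: Ashgrove=37 Hollowpine=33 → close Hollowpine (overflow 25)
  33÷1 = 33 each, +1 to first 0

Closure order: Elkhorn, Greywater, Fernhollow, Hollowpine
Last habitat: Ashgrove with 70 animals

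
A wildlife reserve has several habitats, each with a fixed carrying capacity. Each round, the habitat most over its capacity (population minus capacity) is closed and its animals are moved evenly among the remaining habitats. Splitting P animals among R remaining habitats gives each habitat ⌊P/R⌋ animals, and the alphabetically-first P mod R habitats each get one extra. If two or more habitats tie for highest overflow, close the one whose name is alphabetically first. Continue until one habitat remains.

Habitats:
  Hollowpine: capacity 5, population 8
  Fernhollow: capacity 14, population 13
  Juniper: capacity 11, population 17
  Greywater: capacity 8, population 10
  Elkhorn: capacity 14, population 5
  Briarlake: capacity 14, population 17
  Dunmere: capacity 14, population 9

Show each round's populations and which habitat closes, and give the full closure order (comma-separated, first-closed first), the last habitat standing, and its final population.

Round 1: Briarlake=17 Dunmere=9 Elkhorn=5 Fernhollow=13 Greywater=10 Hollowpine=8 Juniper=17 → close Juniper (overflow 6)
  17÷6 = 2 each, +1 to first 5
Round 2: Briarlake=20 Dunmere=12 Elkhorn=8 Fernhollow=16 Greywater=13 Hollowpine=10 → close Briarlake (overflow 6)
  20÷5 = 4 each, +1 to first 0
Round 3: Dunmere=16 Elkhorn=12 Fernhollow=20 Greywater=17 Hollowpine=14 → close Greywater (overflow 9)
  17÷4 = 4 each, +1 to first 1
Round 4: Dunmere=21 Elkhorn=16 Fernhollow=24 Hollowpine=18 → close Hollowpine (overflow 13)
  18÷3 = 6 each, +1 to first 0
Round 5: Dunmere=27 Elkhorn=22 Fernhollow=30 → close Fernhollow (overflow 16)
  30÷2 = 15 each, +1 to first 0
Round 6: Dunmere=42 Elkhorn=37 → close Dunmere (overflow 28)
  42÷1 = 42 each, +1 to first 0

Closure order: Juniper, Briarlake, Greywater, Hollowpine, Fernhollow, Dunmere
Last habitat: Elkhorn with 79 animals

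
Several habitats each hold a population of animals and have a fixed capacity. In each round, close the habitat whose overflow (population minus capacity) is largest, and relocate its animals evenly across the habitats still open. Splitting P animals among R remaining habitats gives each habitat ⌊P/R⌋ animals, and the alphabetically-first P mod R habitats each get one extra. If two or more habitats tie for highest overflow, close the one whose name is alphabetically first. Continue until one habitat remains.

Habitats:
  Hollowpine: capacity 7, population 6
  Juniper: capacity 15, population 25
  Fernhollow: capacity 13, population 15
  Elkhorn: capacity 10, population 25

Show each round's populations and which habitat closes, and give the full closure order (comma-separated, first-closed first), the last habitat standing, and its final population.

Round 1: Elkhorn=25 Fernhollow=15 Hollowpine=6 Juniper=25 → close Elkhorn (overflow 15)
  25÷3 = 8 each, +1 to first 1
Round 2: Fernhollow=24 Hollowpine=14 Juniper=33 → close Juniper (overflow 18)
  33÷2 = 16 each, +1 to first 1
Round 3: Fernhollow=41 Hollowpine=30 → close Fernhollow (overflow 28)
  41÷1 = 41 each, +1 to first 0

Closure order: Elkhorn, Juniper, Fernhollow
Last habitat: Hollowpine with 71 animals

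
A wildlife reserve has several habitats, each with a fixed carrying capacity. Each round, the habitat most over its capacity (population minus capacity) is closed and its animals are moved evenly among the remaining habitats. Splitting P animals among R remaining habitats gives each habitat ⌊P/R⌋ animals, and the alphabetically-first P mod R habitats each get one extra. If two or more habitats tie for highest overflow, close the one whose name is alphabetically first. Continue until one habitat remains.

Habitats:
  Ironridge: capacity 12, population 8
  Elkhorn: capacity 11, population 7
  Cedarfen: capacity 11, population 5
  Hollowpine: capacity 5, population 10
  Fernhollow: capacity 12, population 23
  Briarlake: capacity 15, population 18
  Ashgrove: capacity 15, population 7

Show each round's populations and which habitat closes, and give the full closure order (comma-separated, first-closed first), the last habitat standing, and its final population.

Round 1: Ashgrove=7 Briarlake=18 Cedarfen=5 Elkhorn=7 Fernhollow=23 Hollowpine=10 Ironridge=8 → close Fernhollow (overflow 11)
  23÷6 = 3 each, +1 to first 5
Round 2: Ashgrove=11 Briarlake=22 Cedarfen=9 Elkhorn=11 Hollowpine=14 Ironridge=11 → close Hollowpine (overflow 9)
  14÷5 = 2 each, +1 to first 4
Round 3: Ashgrove=14 Briarlake=25 Cedarfen=12 Elkhorn=14 Ironridge=13 → close Briarlake (overflow 10)
  25÷4 = 6 each, +1 to first 1
Round 4: Ashgrove=21 Cedarfen=18 Elkhorn=20 Ironridge=19 → close Elkhorn (overflow 9)
  20÷3 = 6 each, +1 to first 2
Round 5: Ashgrove=28 Cedarfen=25 Ironridge=25 → close Cedarfen (overflow 14)
  25÷2 = 12 each, +1 to first 1
Round 6: Ashgrove=41 Ironridge=37 → close Ashgrove (overflow 26)
  41÷1 = 41 each, +1 to first 0

Closure order: Fernhollow, Hollowpine, Briarlake, Elkhorn, Cedarfen, Ashgrove
Last habitat: Ironridge with 78 animals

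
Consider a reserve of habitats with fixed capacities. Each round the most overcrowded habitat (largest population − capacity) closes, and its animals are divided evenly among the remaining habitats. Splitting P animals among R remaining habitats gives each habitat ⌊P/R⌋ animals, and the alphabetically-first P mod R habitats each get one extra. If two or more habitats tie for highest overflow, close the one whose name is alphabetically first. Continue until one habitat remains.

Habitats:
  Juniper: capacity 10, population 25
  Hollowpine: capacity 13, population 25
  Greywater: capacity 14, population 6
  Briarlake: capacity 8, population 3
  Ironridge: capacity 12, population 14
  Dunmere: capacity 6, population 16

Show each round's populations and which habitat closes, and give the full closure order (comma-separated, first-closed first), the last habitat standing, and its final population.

Round 1: Briarlake=3 Dunmere=16 Greywater=6 Hollowpine=25 Ironridge=14 Juniper=25 → close Juniper (overflow 15)
  25÷5 = 5 each, +1 to first 0
Round 2: Briarlake=8 Dunmere=21 Greywater=11 Hollowpine=30 Ironridge=19 → close Hollowpine (overflow 17)
  30÷4 = 7 each, +1 to first 2
Round 3: Briarlake=16 Dunmere=29 Greywater=18 Ironridge=26 → close Dunmere (overflow 23)
  29÷3 = 9 each, +1 to first 2
Round 4: Briarlake=26 Greywater=28 Ironridge=35 → close Ironridge (overflow 23)
  35÷2 = 17 each, +1 to first 1
Round 5: Briarlake=44 Greywater=45 → close Briarlake (overflow 36)
  44÷1 = 44 each, +1 to first 0

Closure order: Juniper, Hollowpine, Dunmere, Ironridge, Briarlake
Last habitat: Greywater with 89 animals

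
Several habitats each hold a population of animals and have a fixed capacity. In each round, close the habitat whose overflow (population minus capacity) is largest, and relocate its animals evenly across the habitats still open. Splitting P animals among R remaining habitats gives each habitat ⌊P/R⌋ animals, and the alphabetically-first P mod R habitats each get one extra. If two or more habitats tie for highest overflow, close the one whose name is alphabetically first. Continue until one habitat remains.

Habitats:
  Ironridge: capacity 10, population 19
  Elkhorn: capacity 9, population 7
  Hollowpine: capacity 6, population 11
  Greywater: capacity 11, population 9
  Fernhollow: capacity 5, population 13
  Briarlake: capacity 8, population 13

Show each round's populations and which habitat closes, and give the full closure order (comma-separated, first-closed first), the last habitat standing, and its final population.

Closure order: Ironridge, Fernhollow, Briarlake, Hollowpine, Elkhorn
Last habitat: Greywater with 72 animals

Round 1: Briarlake=13 Elkhorn=7 Fernhollow=13 Greywater=9 Hollowpine=11 Ironridge=19 → close Ironridge (overflow 9)
  19÷5 = 3 each, +1 to first 4
Round 2: Briarlake=17 Elkhorn=11 Fernhollow=17 Greywater=13 Hollowpine=14 → close Fernhollow (overflow 12)
  17÷4 = 4 each, +1 to first 1
Round 3: Briarlake=22 Elkhorn=15 Greywater=17 Hollowpine=18 → close Briarlake (overflow 14)
  22÷3 = 7 each, +1 to first 1
Round 4: Elkhorn=23 Greywater=24 Hollowpine=25 → close Hollowpine (overflow 19)
  25÷2 = 12 each, +1 to first 1
Round 5: Elkhorn=36 Greywater=36 → close Elkhorn (overflow 27)
  36÷1 = 36 each, +1 to first 0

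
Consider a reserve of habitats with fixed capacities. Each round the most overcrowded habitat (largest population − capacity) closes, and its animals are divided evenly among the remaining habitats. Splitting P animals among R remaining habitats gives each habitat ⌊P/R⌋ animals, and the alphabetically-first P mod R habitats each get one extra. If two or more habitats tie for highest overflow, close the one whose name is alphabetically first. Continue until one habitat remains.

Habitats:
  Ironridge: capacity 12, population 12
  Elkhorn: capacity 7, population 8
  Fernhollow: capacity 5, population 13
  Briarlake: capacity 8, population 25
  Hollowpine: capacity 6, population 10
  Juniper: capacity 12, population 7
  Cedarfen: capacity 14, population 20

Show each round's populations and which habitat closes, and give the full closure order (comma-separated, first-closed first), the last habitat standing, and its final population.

Round 1: Briarlake=25 Cedarfen=20 Elkhorn=8 Fernhollow=13 Hollowpine=10 Ironridge=12 Juniper=7 → close Briarlake (overflow 17)
  25÷6 = 4 each, +1 to first 1
Round 2: Cedarfen=25 Elkhorn=12 Fernhollow=17 Hollowpine=14 Ironridge=16 Juniper=11 → close Fernhollow (overflow 12)
  17÷5 = 3 each, +1 to first 2
Round 3: Cedarfen=29 Elkhorn=16 Hollowpine=17 Ironridge=19 Juniper=14 → close Cedarfen (overflow 15)
  29÷4 = 7 each, +1 to first 1
Round 4: Elkhorn=24 Hollowpine=24 Ironridge=26 Juniper=21 → close Hollowpine (overflow 18)
  24÷3 = 8 each, +1 to first 0
Round 5: Elkhorn=32 Ironridge=34 Juniper=29 → close Elkhorn (overflow 25)
  32÷2 = 16 each, +1 to first 0
Round 6: Ironridge=50 Juniper=45 → close Ironridge (overflow 38)
  50÷1 = 50 each, +1 to first 0

Closure order: Briarlake, Fernhollow, Cedarfen, Hollowpine, Elkhorn, Ironridge
Last habitat: Juniper with 95 animals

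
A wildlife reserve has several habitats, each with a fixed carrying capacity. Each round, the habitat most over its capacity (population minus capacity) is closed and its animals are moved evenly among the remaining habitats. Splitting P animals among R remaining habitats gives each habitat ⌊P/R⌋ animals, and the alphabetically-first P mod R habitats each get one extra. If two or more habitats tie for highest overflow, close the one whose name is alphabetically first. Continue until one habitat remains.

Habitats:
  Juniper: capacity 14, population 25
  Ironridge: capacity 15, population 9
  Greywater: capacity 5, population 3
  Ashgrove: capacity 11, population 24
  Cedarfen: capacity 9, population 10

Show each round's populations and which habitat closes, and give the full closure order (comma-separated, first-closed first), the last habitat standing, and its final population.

Closure order: Ashgrove, Juniper, Cedarfen, Greywater
Last habitat: Ironridge with 71 animals

Round 1: Ashgrove=24 Cedarfen=10 Greywater=3 Ironridge=9 Juniper=25 → close Ashgrove (overflow 13)
  24÷4 = 6 each, +1 to first 0
Round 2: Cedarfen=16 Greywater=9 Ironridge=15 Juniper=31 → close Juniper (overflow 17)
  31÷3 = 10 each, +1 to first 1
Round 3: Cedarfen=27 Greywater=19 Ironridge=25 → close Cedarfen (overflow 18)
  27÷2 = 13 each, +1 to first 1
Round 4: Greywater=33 Ironridge=38 → close Greywater (overflow 28)
  33÷1 = 33 each, +1 to first 0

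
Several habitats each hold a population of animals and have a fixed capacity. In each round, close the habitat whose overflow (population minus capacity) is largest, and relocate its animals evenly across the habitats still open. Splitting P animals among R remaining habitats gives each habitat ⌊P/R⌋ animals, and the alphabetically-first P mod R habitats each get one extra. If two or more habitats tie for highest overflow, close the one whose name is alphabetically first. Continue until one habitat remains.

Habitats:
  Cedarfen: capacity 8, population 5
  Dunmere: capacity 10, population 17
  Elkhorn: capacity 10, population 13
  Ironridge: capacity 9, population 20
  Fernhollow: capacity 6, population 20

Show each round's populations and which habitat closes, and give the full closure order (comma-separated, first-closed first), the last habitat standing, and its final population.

Closure order: Fernhollow, Ironridge, Dunmere, Elkhorn
Last habitat: Cedarfen with 75 animals

Round 1: Cedarfen=5 Dunmere=17 Elkhorn=13 Fernhollow=20 Ironridge=20 → close Fernhollow (overflow 14)
  20÷4 = 5 each, +1 to first 0
Round 2: Cedarfen=10 Dunmere=22 Elkhorn=18 Ironridge=25 → close Ironridge (overflow 16)
  25÷3 = 8 each, +1 to first 1
Round 3: Cedarfen=19 Dunmere=30 Elkhorn=26 → close Dunmere (overflow 20)
  30÷2 = 15 each, +1 to first 0
Round 4: Cedarfen=34 Elkhorn=41 → close Elkhorn (overflow 31)
  41÷1 = 41 each, +1 to first 0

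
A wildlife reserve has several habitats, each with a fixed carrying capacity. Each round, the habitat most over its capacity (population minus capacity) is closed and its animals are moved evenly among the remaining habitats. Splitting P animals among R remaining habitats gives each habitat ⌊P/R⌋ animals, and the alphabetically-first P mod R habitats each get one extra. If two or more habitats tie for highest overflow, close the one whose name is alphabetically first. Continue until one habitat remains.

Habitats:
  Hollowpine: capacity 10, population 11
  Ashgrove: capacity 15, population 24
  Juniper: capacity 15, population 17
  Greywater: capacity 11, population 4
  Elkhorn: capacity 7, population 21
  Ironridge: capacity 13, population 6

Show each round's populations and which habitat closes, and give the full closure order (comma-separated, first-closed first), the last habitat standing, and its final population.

Round 1: Ashgrove=24 Elkhorn=21 Greywater=4 Hollowpine=11 Ironridge=6 Juniper=17 → close Elkhorn (overflow 14)
  21÷5 = 4 each, +1 to first 1
Round 2: Ashgrove=29 Greywater=8 Hollowpine=15 Ironridge=10 Juniper=21 → close Ashgrove (overflow 14)
  29÷4 = 7 each, +1 to first 1
Round 3: Greywater=16 Hollowpine=22 Ironridge=17 Juniper=28 → close Juniper (overflow 13)
  28÷3 = 9 each, +1 to first 1
Round 4: Greywater=26 Hollowpine=31 Ironridge=26 → close Hollowpine (overflow 21)
  31÷2 = 15 each, +1 to first 1
Round 5: Greywater=42 Ironridge=41 → close Greywater (overflow 31)
  42÷1 = 42 each, +1 to first 0

Closure order: Elkhorn, Ashgrove, Juniper, Hollowpine, Greywater
Last habitat: Ironridge with 83 animals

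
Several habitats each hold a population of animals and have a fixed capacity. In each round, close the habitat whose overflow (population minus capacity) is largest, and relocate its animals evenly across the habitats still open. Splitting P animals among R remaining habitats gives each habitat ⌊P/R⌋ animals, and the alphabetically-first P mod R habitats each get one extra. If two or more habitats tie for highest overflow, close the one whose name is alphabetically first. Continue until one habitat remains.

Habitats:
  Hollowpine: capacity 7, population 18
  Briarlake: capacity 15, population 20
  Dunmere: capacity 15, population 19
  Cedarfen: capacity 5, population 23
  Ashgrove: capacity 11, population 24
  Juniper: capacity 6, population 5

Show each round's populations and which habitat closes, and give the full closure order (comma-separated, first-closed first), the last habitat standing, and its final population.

Closure order: Cedarfen, Ashgrove, Hollowpine, Briarlake, Dunmere
Last habitat: Juniper with 109 animals

Round 1: Ashgrove=24 Briarlake=20 Cedarfen=23 Dunmere=19 Hollowpine=18 Juniper=5 → close Cedarfen (overflow 18)
  23÷5 = 4 each, +1 to first 3
Round 2: Ashgrove=29 Briarlake=25 Dunmere=24 Hollowpine=22 Juniper=9 → close Ashgrove (overflow 18)
  29÷4 = 7 each, +1 to first 1
Round 3: Briarlake=33 Dunmere=31 Hollowpine=29 Juniper=16 → close Hollowpine (overflow 22)
  29÷3 = 9 each, +1 to first 2
Round 4: Briarlake=43 Dunmere=41 Juniper=25 → close Briarlake (overflow 28)
  43÷2 = 21 each, +1 to first 1
Round 5: Dunmere=63 Juniper=46 → close Dunmere (overflow 48)
  63÷1 = 63 each, +1 to first 0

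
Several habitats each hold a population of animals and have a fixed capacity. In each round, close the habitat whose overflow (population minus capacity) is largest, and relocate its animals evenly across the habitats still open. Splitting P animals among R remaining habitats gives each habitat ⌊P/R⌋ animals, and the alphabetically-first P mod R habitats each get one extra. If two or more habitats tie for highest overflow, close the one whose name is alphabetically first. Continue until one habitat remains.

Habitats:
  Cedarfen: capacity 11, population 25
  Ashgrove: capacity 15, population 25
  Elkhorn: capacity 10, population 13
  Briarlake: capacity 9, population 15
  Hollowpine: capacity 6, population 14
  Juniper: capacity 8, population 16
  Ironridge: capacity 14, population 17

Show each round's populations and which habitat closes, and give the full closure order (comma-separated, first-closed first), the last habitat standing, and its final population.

Closure order: Cedarfen, Ashgrove, Hollowpine, Juniper, Briarlake, Elkhorn
Last habitat: Ironridge with 125 animals

Round 1: Ashgrove=25 Briarlake=15 Cedarfen=25 Elkhorn=13 Hollowpine=14 Ironridge=17 Juniper=16 → close Cedarfen (overflow 14)
  25÷6 = 4 each, +1 to first 1
Round 2: Ashgrove=30 Briarlake=19 Elkhorn=17 Hollowpine=18 Ironridge=21 Juniper=20 → close Ashgrove (overflow 15)
  30÷5 = 6 each, +1 to first 0
Round 3: Briarlake=25 Elkhorn=23 Hollowpine=24 Ironridge=27 Juniper=26 → close Hollowpine (overflow 18)
  24÷4 = 6 each, +1 to first 0
Round 4: Briarlake=31 Elkhorn=29 Ironridge=33 Juniper=32 → close Juniper (overflow 24)
  32÷3 = 10 each, +1 to first 2
Round 5: Briarlake=42 Elkhorn=40 Ironridge=43 → close Briarlake (overflow 33)
  42÷2 = 21 each, +1 to first 0
Round 6: Elkhorn=61 Ironridge=64 → close Elkhorn (overflow 51)
  61÷1 = 61 each, +1 to first 0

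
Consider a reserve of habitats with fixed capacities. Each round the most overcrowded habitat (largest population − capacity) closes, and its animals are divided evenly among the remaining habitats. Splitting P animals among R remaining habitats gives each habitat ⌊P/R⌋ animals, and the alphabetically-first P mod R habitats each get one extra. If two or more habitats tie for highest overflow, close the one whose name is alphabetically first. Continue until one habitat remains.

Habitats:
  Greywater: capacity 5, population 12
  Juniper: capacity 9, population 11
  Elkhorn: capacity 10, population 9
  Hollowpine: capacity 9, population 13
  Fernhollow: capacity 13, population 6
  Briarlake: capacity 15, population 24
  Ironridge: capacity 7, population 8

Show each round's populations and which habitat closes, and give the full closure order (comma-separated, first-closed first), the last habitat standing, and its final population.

Closure order: Briarlake, Greywater, Hollowpine, Juniper, Elkhorn, Ironridge
Last habitat: Fernhollow with 83 animals

Round 1: Briarlake=24 Elkhorn=9 Fernhollow=6 Greywater=12 Hollowpine=13 Ironridge=8 Juniper=11 → close Briarlake (overflow 9)
  24÷6 = 4 each, +1 to first 0
Round 2: Elkhorn=13 Fernhollow=10 Greywater=16 Hollowpine=17 Ironridge=12 Juniper=15 → close Greywater (overflow 11)
  16÷5 = 3 each, +1 to first 1
Round 3: Elkhorn=17 Fernhollow=13 Hollowpine=20 Ironridge=15 Juniper=18 → close Hollowpine (overflow 11)
  20÷4 = 5 each, +1 to first 0
Round 4: Elkhorn=22 Fernhollow=18 Ironridge=20 Juniper=23 → close Juniper (overflow 14)
  23÷3 = 7 each, +1 to first 2
Round 5: Elkhorn=30 Fernhollow=26 Ironridge=27 → close Elkhorn (overflow 20)
  30÷2 = 15 each, +1 to first 0
Round 6: Fernhollow=41 Ironridge=42 → close Ironridge (overflow 35)
  42÷1 = 42 each, +1 to first 0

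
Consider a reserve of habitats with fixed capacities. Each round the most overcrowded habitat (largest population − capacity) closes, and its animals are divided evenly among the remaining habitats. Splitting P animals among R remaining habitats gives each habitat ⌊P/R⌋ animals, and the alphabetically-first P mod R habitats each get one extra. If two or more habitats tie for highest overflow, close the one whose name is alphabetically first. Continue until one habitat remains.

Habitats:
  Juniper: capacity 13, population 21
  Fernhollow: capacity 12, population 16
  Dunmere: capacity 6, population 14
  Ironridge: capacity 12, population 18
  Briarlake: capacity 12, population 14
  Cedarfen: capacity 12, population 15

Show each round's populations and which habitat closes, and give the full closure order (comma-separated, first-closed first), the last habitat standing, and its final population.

Round 1: Briarlake=14 Cedarfen=15 Dunmere=14 Fernhollow=16 Ironridge=18 Juniper=21 → close Dunmere (overflow 8)
  14÷5 = 2 each, +1 to first 4
Round 2: Briarlake=17 Cedarfen=18 Fernhollow=19 Ironridge=21 Juniper=23 → close Juniper (overflow 10)
  23÷4 = 5 each, +1 to first 3
Round 3: Briarlake=23 Cedarfen=24 Fernhollow=25 Ironridge=26 → close Ironridge (overflow 14)
  26÷3 = 8 each, +1 to first 2
Round 4: Briarlake=32 Cedarfen=33 Fernhollow=33 → close Cedarfen (overflow 21)
  33÷2 = 16 each, +1 to first 1
Round 5: Briarlake=49 Fernhollow=49 → close Briarlake (overflow 37)
  49÷1 = 49 each, +1 to first 0

Closure order: Dunmere, Juniper, Ironridge, Cedarfen, Briarlake
Last habitat: Fernhollow with 98 animals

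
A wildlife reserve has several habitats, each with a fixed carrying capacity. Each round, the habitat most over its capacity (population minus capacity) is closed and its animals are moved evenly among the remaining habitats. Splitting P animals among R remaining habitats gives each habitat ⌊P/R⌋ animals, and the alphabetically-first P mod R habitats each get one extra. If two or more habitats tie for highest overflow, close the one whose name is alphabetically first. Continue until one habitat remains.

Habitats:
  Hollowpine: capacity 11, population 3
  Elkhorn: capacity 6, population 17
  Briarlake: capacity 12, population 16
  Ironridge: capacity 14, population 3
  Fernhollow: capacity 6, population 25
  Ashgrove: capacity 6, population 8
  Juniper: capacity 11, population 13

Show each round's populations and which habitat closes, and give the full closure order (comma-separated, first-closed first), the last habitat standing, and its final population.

Closure order: Fernhollow, Elkhorn, Ashgrove, Briarlake, Juniper, Hollowpine
Last habitat: Ironridge with 85 animals

Round 1: Ashgrove=8 Briarlake=16 Elkhorn=17 Fernhollow=25 Hollowpine=3 Ironridge=3 Juniper=13 → close Fernhollow (overflow 19)
  25÷6 = 4 each, +1 to first 1
Round 2: Ashgrove=13 Briarlake=20 Elkhorn=21 Hollowpine=7 Ironridge=7 Juniper=17 → close Elkhorn (overflow 15)
  21÷5 = 4 each, +1 to first 1
Round 3: Ashgrove=18 Briarlake=24 Hollowpine=11 Ironridge=11 Juniper=21 → close Ashgrove (overflow 12)
  18÷4 = 4 each, +1 to first 2
Round 4: Briarlake=29 Hollowpine=16 Ironridge=15 Juniper=25 → close Briarlake (overflow 17)
  29÷3 = 9 each, +1 to first 2
Round 5: Hollowpine=26 Ironridge=25 Juniper=34 → close Juniper (overflow 23)
  34÷2 = 17 each, +1 to first 0
Round 6: Hollowpine=43 Ironridge=42 → close Hollowpine (overflow 32)
  43÷1 = 43 each, +1 to first 0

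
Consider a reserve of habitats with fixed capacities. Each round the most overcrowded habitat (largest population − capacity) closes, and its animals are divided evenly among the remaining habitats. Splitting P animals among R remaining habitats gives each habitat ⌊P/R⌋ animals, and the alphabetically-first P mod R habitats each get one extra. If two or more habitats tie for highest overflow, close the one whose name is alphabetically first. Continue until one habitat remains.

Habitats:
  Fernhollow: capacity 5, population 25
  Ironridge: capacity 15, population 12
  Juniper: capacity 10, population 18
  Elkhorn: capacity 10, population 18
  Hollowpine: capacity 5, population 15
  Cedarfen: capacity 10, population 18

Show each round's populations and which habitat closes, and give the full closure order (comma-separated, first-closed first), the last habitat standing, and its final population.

Closure order: Fernhollow, Hollowpine, Cedarfen, Elkhorn, Juniper
Last habitat: Ironridge with 106 animals

Round 1: Cedarfen=18 Elkhorn=18 Fernhollow=25 Hollowpine=15 Ironridge=12 Juniper=18 → close Fernhollow (overflow 20)
  25÷5 = 5 each, +1 to first 0
Round 2: Cedarfen=23 Elkhorn=23 Hollowpine=20 Ironridge=17 Juniper=23 → close Hollowpine (overflow 15)
  20÷4 = 5 each, +1 to first 0
Round 3: Cedarfen=28 Elkhorn=28 Ironridge=22 Juniper=28 → close Cedarfen (overflow 18)
  28÷3 = 9 each, +1 to first 1
Round 4: Elkhorn=38 Ironridge=31 Juniper=37 → close Elkhorn (overflow 28)
  38÷2 = 19 each, +1 to first 0
Round 5: Ironridge=50 Juniper=56 → close Juniper (overflow 46)
  56÷1 = 56 each, +1 to first 0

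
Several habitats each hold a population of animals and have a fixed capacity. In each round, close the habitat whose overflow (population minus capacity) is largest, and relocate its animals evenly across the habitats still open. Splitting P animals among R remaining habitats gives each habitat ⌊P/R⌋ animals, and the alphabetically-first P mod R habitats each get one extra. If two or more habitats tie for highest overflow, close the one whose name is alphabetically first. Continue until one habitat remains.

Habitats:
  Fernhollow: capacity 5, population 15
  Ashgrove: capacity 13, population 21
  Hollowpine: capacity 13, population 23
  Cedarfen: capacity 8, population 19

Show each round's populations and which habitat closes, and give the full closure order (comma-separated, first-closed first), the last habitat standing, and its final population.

Closure order: Cedarfen, Fernhollow, Ashgrove
Last habitat: Hollowpine with 78 animals

Round 1: Ashgrove=21 Cedarfen=19 Fernhollow=15 Hollowpine=23 → close Cedarfen (overflow 11)
  19÷3 = 6 each, +1 to first 1
Round 2: Ashgrove=28 Fernhollow=21 Hollowpine=29 → close Fernhollow (overflow 16)
  21÷2 = 10 each, +1 to first 1
Round 3: Ashgrove=39 Hollowpine=39 → close Ashgrove (overflow 26)
  39÷1 = 39 each, +1 to first 0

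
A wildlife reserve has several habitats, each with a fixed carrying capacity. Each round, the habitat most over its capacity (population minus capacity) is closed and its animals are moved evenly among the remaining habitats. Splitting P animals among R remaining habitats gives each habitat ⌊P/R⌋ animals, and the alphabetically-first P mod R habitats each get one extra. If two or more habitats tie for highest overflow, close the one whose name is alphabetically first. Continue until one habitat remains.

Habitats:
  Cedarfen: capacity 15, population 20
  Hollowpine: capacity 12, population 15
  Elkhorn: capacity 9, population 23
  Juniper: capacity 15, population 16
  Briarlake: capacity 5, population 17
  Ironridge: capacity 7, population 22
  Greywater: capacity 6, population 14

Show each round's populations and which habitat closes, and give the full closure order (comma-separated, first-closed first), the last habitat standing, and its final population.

Closure order: Ironridge, Elkhorn, Briarlake, Greywater, Cedarfen, Hollowpine
Last habitat: Juniper with 127 animals

Round 1: Briarlake=17 Cedarfen=20 Elkhorn=23 Greywater=14 Hollowpine=15 Ironridge=22 Juniper=16 → close Ironridge (overflow 15)
  22÷6 = 3 each, +1 to first 4
Round 2: Briarlake=21 Cedarfen=24 Elkhorn=27 Greywater=18 Hollowpine=18 Juniper=19 → close Elkhorn (overflow 18)
  27÷5 = 5 each, +1 to first 2
Round 3: Briarlake=27 Cedarfen=30 Greywater=23 Hollowpine=23 Juniper=24 → close Briarlake (overflow 22)
  27÷4 = 6 each, +1 to first 3
Round 4: Cedarfen=37 Greywater=30 Hollowpine=30 Juniper=30 → close Greywater (overflow 24)
  30÷3 = 10 each, +1 to first 0
Round 5: Cedarfen=47 Hollowpine=40 Juniper=40 → close Cedarfen (overflow 32)
  47÷2 = 23 each, +1 to first 1
Round 6: Hollowpine=64 Juniper=63 → close Hollowpine (overflow 52)
  64÷1 = 64 each, +1 to first 0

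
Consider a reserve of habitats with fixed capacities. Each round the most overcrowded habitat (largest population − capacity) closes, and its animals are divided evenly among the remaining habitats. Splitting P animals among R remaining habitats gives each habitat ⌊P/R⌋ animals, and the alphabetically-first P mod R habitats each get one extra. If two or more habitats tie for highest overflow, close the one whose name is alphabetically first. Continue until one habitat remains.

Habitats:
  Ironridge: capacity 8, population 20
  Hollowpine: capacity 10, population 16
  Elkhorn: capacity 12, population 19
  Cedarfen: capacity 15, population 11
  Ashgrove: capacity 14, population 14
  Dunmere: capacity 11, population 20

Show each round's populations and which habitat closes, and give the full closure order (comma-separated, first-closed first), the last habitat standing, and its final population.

Round 1: Ashgrove=14 Cedarfen=11 Dunmere=20 Elkhorn=19 Hollowpine=16 Ironridge=20 → close Ironridge (overflow 12)
  20÷5 = 4 each, +1 to first 0
Round 2: Ashgrove=18 Cedarfen=15 Dunmere=24 Elkhorn=23 Hollowpine=20 → close Dunmere (overflow 13)
  24÷4 = 6 each, +1 to first 0
Round 3: Ashgrove=24 Cedarfen=21 Elkhorn=29 Hollowpine=26 → close Elkhorn (overflow 17)
  29÷3 = 9 each, +1 to first 2
Round 4: Ashgrove=34 Cedarfen=31 Hollowpine=35 → close Hollowpine (overflow 25)
  35÷2 = 17 each, +1 to first 1
Round 5: Ashgrove=52 Cedarfen=48 → close Ashgrove (overflow 38)
  52÷1 = 52 each, +1 to first 0

Closure order: Ironridge, Dunmere, Elkhorn, Hollowpine, Ashgrove
Last habitat: Cedarfen with 100 animals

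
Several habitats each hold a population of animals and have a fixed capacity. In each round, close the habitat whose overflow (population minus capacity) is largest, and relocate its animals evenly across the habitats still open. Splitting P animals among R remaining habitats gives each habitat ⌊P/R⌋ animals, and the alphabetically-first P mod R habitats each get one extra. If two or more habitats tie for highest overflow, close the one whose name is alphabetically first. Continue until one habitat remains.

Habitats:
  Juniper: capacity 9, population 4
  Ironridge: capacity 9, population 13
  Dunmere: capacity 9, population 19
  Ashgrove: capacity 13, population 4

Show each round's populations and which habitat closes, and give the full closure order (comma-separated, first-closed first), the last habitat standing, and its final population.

Closure order: Dunmere, Ironridge, Juniper
Last habitat: Ashgrove with 40 animals

Round 1: Ashgrove=4 Dunmere=19 Ironridge=13 Juniper=4 → close Dunmere (overflow 10)
  19÷3 = 6 each, +1 to first 1
Round 2: Ashgrove=11 Ironridge=19 Juniper=10 → close Ironridge (overflow 10)
  19÷2 = 9 each, +1 to first 1
Round 3: Ashgrove=21 Juniper=19 → close Juniper (overflow 10)
  19÷1 = 19 each, +1 to first 0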